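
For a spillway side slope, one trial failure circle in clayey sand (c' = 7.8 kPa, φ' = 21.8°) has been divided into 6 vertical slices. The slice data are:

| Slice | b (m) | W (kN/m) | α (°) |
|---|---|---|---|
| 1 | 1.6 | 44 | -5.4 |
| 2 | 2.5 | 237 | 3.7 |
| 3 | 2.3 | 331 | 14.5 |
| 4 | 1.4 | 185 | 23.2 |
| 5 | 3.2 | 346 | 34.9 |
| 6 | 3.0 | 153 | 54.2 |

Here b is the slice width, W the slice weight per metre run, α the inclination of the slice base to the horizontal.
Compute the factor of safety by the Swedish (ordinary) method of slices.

FS = 1.21

Ordinary method of slices: FS = Σ[c'·Δl_i + (W_i cosα_i)·tanφ'] / Σ W_i sinα_i, with Δl_i = b_i / cosα_i.
Slice 1: Δl = 1.6/cos(-5.4°) = 1.607 m; N'_1 = 44·cos(-5.4°) = 43.8; c'Δl = 12.54; W sinα = -4.1
Slice 2: Δl = 2.5/cos3.7° = 2.505 m; N'_2 = 237·cos3.7° = 236.5; c'Δl = 19.54; W sinα = 15.3
Slice 3: Δl = 2.3/cos14.5° = 2.376 m; N'_3 = 331·cos14.5° = 320.5; c'Δl = 18.53; W sinα = 82.9
Slice 4: Δl = 1.4/cos23.2° = 1.523 m; N'_4 = 185·cos23.2° = 170.0; c'Δl = 11.88; W sinα = 72.9
Slice 5: Δl = 3.2/cos34.9° = 3.902 m; N'_5 = 346·cos34.9° = 283.8; c'Δl = 30.43; W sinα = 198.0
Slice 6: Δl = 3.0/cos54.2° = 5.129 m; N'_6 = 153·cos54.2° = 89.5; c'Δl = 40.00; W sinα = 124.1
Σc'Δl = 132.9 kN/m; ΣN' = 1144.1 kN/m; ΣW sinα = 489.0 kN/m
Resisting = 132.9 + 1144.1·tan21.8° = 132.9 + 457.6 = 590.5 kN/m
FS = 590.5 / 489.0 = 1.208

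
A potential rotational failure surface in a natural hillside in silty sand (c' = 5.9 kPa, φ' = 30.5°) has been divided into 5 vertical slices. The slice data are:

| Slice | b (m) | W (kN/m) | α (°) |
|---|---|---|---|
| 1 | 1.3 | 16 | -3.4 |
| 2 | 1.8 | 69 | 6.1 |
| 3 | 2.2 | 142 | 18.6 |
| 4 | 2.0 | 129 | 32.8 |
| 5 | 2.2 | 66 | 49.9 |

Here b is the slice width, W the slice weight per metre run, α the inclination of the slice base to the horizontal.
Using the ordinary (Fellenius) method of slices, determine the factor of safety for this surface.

FS = 1.65

Ordinary method of slices: FS = Σ[c'·Δl_i + (W_i cosα_i)·tanφ'] / Σ W_i sinα_i, with Δl_i = b_i / cosα_i.
Slice 1: Δl = 1.3/cos(-3.4°) = 1.302 m; N'_1 = 16·cos(-3.4°) = 16.0; c'Δl = 7.68; W sinα = -0.9
Slice 2: Δl = 1.8/cos6.1° = 1.810 m; N'_2 = 69·cos6.1° = 68.6; c'Δl = 10.68; W sinα = 7.3
Slice 3: Δl = 2.2/cos18.6° = 2.321 m; N'_3 = 142·cos18.6° = 134.6; c'Δl = 13.70; W sinα = 45.3
Slice 4: Δl = 2.0/cos32.8° = 2.379 m; N'_4 = 129·cos32.8° = 108.4; c'Δl = 14.04; W sinα = 69.9
Slice 5: Δl = 2.2/cos49.9° = 3.415 m; N'_5 = 66·cos49.9° = 42.5; c'Δl = 20.15; W sinα = 50.5
Σc'Δl = 66.2 kN/m; ΣN' = 370.1 kN/m; ΣW sinα = 172.0 kN/m
Resisting = 66.2 + 370.1·tan30.5° = 66.2 + 218.0 = 284.3 kN/m
FS = 284.3 / 172.0 = 1.652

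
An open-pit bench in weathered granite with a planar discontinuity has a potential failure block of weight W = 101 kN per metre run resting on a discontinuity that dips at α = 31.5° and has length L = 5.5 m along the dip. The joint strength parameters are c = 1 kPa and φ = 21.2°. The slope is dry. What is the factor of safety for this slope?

Resolving the block weight along and normal to the plane and applying the Mohr–Coulomb strength on the joint:
N' = W cosα = 101·cos31.5° = 86.1 kN/m
Driving force T = W sinα = 101·sin31.5° = 52.8 kN/m
Resisting force R = c·L + N'·tanφ = 1·5.5 + 86.1·tan21.2° = 5.5 + 33.4 = 38.9 kN/m
FS = R / T = 38.9 / 52.8 = 0.737

FS = 0.74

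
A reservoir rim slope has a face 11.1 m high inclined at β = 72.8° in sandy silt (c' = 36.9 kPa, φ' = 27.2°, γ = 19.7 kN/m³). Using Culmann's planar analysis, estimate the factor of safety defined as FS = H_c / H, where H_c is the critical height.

FS = 1.91

H_c = (4c'/γ) · sinβ cosφ' / [1 − cos(β − φ')]
    = (4·36.9/19.7) · sin72.8°·cos27.2° / [1 − cos45.6°]
    = 7.492 · 0.8496 / 0.3003 = 21.20 m
FS = H_c / H = 21.20 / 11.1 = 1.910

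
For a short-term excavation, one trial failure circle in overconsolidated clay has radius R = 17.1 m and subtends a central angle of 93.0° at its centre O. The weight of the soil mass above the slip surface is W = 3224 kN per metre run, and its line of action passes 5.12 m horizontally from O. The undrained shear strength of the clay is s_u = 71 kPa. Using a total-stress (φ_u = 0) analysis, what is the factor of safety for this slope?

Taking moments about the centre O, the resisting moment is provided by the undrained shear strength acting along the arc:
Arc length L_a = R·θ = 17.1·(93.0°·π/180) = 17.1·1.6232 = 27.76 m
M_R = s_u·L_a·R = 71·27.76·17.1 = 33698.5 kN·m/m
M_D = W·d = 3224·5.12 = 16506.9 kN·m/m
FS = M_R / M_D = 33698.5 / 16506.9 = 2.041

FS = 2.04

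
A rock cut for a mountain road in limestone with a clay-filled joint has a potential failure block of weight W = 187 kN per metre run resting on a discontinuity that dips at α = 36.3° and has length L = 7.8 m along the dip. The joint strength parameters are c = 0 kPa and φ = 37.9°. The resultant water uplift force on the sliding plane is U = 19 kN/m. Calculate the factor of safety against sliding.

Resolving the block weight along and normal to the plane and applying the Mohr–Coulomb strength on the joint:
N' = W cosα − U = 187·cos36.3° − 19 = 131.7 kN/m
Driving force T = W sinα = 187·sin36.3° = 110.7 kN/m
Resisting force R = c·L + N'·tanφ = 0·7.8 + 131.7·tan37.9° = 0.0 + 102.5 = 102.5 kN/m
FS = R / T = 102.5 / 110.7 = 0.926

FS = 0.93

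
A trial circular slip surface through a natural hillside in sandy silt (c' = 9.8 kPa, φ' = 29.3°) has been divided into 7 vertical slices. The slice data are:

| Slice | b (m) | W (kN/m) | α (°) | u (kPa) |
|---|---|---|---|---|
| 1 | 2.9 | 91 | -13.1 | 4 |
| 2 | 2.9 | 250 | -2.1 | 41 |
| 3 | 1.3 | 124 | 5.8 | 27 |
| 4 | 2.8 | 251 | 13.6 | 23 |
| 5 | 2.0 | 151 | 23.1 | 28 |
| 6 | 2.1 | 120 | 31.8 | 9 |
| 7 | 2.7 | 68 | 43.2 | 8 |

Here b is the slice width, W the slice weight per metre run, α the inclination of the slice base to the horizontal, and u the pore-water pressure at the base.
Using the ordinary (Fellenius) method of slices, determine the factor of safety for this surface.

FS = 2.59

Ordinary method of slices: FS = Σ[c'·Δl_i + (W_i cosα_i − u_i·Δl_i)·tanφ'] / Σ W_i sinα_i, with Δl_i = b_i / cosα_i.
Slice 1: Δl = 2.9/cos(-13.1°) = 2.977 m; N'_1 = 91·cos(-13.1°) − 4·2.977 = 76.7; c'Δl = 29.18; W sinα = -20.6
Slice 2: Δl = 2.9/cos(-2.1°) = 2.902 m; N'_2 = 250·cos(-2.1°) − 41·2.902 = 130.9; c'Δl = 28.44; W sinα = -9.2
Slice 3: Δl = 1.3/cos5.8° = 1.307 m; N'_3 = 124·cos5.8° − 27·1.307 = 88.1; c'Δl = 12.81; W sinα = 12.5
Slice 4: Δl = 2.8/cos13.6° = 2.881 m; N'_4 = 251·cos13.6° − 23·2.881 = 177.7; c'Δl = 28.23; W sinα = 59.0
Slice 5: Δl = 2.0/cos23.1° = 2.174 m; N'_5 = 151·cos23.1° − 28·2.174 = 78.0; c'Δl = 21.31; W sinα = 59.2
Slice 6: Δl = 2.1/cos31.8° = 2.471 m; N'_6 = 120·cos31.8° − 9·2.471 = 79.7; c'Δl = 24.21; W sinα = 63.2
Slice 7: Δl = 2.7/cos43.2° = 3.704 m; N'_7 = 68·cos43.2° − 8·3.704 = 19.9; c'Δl = 36.30; W sinα = 46.5
Σc'Δl = 180.5 kN/m; ΣN' = 651.1 kN/m; ΣW sinα = 210.8 kN/m
Resisting = 180.5 + 651.1·tan29.3° = 180.5 + 365.4 = 545.8 kN/m
FS = 545.8 / 210.8 = 2.589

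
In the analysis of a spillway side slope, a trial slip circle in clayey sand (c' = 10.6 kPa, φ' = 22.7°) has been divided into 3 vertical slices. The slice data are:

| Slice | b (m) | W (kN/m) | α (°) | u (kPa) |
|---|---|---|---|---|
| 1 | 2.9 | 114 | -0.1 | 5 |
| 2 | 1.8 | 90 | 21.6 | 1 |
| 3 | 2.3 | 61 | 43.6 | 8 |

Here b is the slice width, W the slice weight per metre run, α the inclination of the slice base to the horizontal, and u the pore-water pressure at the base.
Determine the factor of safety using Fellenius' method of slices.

FS = 2.25

Ordinary method of slices: FS = Σ[c'·Δl_i + (W_i cosα_i − u_i·Δl_i)·tanφ'] / Σ W_i sinα_i, with Δl_i = b_i / cosα_i.
Slice 1: Δl = 2.9/cos(-0.1°) = 2.900 m; N'_1 = 114·cos(-0.1°) − 5·2.900 = 99.5; c'Δl = 30.74; W sinα = -0.2
Slice 2: Δl = 1.8/cos21.6° = 1.936 m; N'_2 = 90·cos21.6° − 1·1.936 = 81.7; c'Δl = 20.52; W sinα = 33.1
Slice 3: Δl = 2.3/cos43.6° = 3.176 m; N'_3 = 61·cos43.6° − 8·3.176 = 18.8; c'Δl = 33.67; W sinα = 42.1
Σc'Δl = 84.9 kN/m; ΣN' = 200.0 kN/m; ΣW sinα = 75.0 kN/m
Resisting = 84.9 + 200.0·tan22.7° = 84.9 + 83.7 = 168.6 kN/m
FS = 168.6 / 75.0 = 2.248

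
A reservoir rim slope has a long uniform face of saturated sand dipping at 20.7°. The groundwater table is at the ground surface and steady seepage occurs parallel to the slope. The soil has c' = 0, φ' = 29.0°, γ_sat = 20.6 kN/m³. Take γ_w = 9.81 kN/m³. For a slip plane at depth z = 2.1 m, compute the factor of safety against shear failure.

FS = 0.77

With seepage parallel to the slope and the water table at the surface, the effective normal stress on the slip plane uses the buoyant unit weight γ' = γ_sat − γ_w while the driving shear stress uses γ_sat:
FS = [c' + γ' z cos²β tanφ'] / [γ_sat z sinβ cosβ]
(For c' = 0 this reduces to FS = (γ'/γ_sat)·tanφ'/tanβ.)
γ' = 20.6 − 9.81 = 10.79 kN/m³
Numerator = 0.0 + 10.79·2.1·cos²20.7°·tan29.0° = 0.0 + 10.79·2.1·0.8751·0.5543 = 10.991 kPa
Denominator = 20.6·2.1·sin20.7°·cos20.7° = 20.6·2.1·0.3535·0.9354 = 14.304 kPa
FS = 10.991 / 14.304 = 0.768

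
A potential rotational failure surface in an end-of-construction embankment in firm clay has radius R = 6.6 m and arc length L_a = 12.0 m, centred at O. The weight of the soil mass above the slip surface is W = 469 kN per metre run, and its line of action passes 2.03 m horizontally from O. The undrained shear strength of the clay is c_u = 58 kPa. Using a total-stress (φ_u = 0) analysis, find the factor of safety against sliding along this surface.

Taking moments about the centre O, the resisting moment is provided by the undrained shear strength acting along the arc:
M_R = c_u·L_a·R = 58·12.00·6.6 = 4593.6 kN·m/m
M_D = W·d = 469·2.03 = 952.1 kN·m/m
FS = M_R / M_D = 4593.6 / 952.1 = 4.825

FS = 4.82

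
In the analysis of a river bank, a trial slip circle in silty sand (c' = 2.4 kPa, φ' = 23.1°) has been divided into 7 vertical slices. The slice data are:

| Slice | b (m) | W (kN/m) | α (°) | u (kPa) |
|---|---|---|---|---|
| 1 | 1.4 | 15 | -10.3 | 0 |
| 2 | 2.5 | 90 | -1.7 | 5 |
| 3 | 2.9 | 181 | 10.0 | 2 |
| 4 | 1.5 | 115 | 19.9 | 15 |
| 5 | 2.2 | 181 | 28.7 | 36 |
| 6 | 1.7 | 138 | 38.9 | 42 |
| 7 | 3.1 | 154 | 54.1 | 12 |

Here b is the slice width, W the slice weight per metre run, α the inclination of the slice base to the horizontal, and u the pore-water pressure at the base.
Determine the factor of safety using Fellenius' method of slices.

Ordinary method of slices: FS = Σ[c'·Δl_i + (W_i cosα_i − u_i·Δl_i)·tanφ'] / Σ W_i sinα_i, with Δl_i = b_i / cosα_i.
Slice 1: Δl = 1.4/cos(-10.3°) = 1.423 m; N'_1 = 15·cos(-10.3°) − 0·1.423 = 14.8; c'Δl = 3.42; W sinα = -2.7
Slice 2: Δl = 2.5/cos(-1.7°) = 2.501 m; N'_2 = 90·cos(-1.7°) − 5·2.501 = 77.5; c'Δl = 6.00; W sinα = -2.7
Slice 3: Δl = 2.9/cos10.0° = 2.945 m; N'_3 = 181·cos10.0° − 2·2.945 = 172.4; c'Δl = 7.07; W sinα = 31.4
Slice 4: Δl = 1.5/cos19.9° = 1.595 m; N'_4 = 115·cos19.9° − 15·1.595 = 84.2; c'Δl = 3.83; W sinα = 39.1
Slice 5: Δl = 2.2/cos28.7° = 2.508 m; N'_5 = 181·cos28.7° − 36·2.508 = 68.5; c'Δl = 6.02; W sinα = 86.9
Slice 6: Δl = 1.7/cos38.9° = 2.184 m; N'_6 = 138·cos38.9° − 42·2.184 = 15.7; c'Δl = 5.24; W sinα = 86.7
Slice 7: Δl = 3.1/cos54.1° = 5.287 m; N'_7 = 154·cos54.1° − 12·5.287 = 26.9; c'Δl = 12.69; W sinα = 124.7
Σc'Δl = 44.3 kN/m; ΣN' = 459.8 kN/m; ΣW sinα = 363.5 kN/m
Resisting = 44.3 + 459.8·tan23.1° = 44.3 + 196.1 = 240.4 kN/m
FS = 240.4 / 363.5 = 0.661

FS = 0.66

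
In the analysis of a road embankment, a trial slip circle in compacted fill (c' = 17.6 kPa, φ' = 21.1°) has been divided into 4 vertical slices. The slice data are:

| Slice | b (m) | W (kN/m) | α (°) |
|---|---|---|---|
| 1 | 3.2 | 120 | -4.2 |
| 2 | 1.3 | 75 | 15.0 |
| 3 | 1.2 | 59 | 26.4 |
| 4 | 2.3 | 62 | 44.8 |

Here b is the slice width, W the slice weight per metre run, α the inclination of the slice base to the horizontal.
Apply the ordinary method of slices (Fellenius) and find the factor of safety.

Ordinary method of slices: FS = Σ[c'·Δl_i + (W_i cosα_i)·tanφ'] / Σ W_i sinα_i, with Δl_i = b_i / cosα_i.
Slice 1: Δl = 3.2/cos(-4.2°) = 3.209 m; N'_1 = 120·cos(-4.2°) = 119.7; c'Δl = 56.47; W sinα = -8.8
Slice 2: Δl = 1.3/cos15.0° = 1.346 m; N'_2 = 75·cos15.0° = 72.4; c'Δl = 23.69; W sinα = 19.4
Slice 3: Δl = 1.2/cos26.4° = 1.340 m; N'_3 = 59·cos26.4° = 52.8; c'Δl = 23.58; W sinα = 26.2
Slice 4: Δl = 2.3/cos44.8° = 3.241 m; N'_4 = 62·cos44.8° = 44.0; c'Δl = 57.05; W sinα = 43.7
Σc'Δl = 160.8 kN/m; ΣN' = 289.0 kN/m; ΣW sinα = 80.5 kN/m
Resisting = 160.8 + 289.0·tan21.1° = 160.8 + 111.5 = 272.3 kN/m
FS = 272.3 / 80.5 = 3.381

FS = 3.38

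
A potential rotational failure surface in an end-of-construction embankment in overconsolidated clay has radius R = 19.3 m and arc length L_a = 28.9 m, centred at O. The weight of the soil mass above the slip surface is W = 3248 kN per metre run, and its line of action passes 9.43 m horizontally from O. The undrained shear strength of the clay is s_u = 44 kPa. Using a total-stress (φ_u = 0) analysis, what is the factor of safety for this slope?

Taking moments about the centre O, the resisting moment is provided by the undrained shear strength acting along the arc:
M_R = s_u·L_a·R = 44·28.90·19.3 = 24541.9 kN·m/m
M_D = W·d = 3248·9.43 = 30628.6 kN·m/m
FS = M_R / M_D = 24541.9 / 30628.6 = 0.801

FS = 0.80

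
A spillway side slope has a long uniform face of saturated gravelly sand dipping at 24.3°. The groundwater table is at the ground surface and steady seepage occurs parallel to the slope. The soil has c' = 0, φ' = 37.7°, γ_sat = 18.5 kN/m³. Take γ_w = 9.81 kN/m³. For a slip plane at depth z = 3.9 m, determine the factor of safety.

FS = 0.80

With seepage parallel to the slope and the water table at the surface, the effective normal stress on the slip plane uses the buoyant unit weight γ' = γ_sat − γ_w while the driving shear stress uses γ_sat:
FS = [c' + γ' z cos²β tanφ'] / [γ_sat z sinβ cosβ]
(For c' = 0 this reduces to FS = (γ'/γ_sat)·tanφ'/tanβ.)
γ' = 18.5 − 9.81 = 8.69 kN/m³
Numerator = 0.0 + 8.69·3.9·cos²24.3°·tan37.7° = 0.0 + 8.69·3.9·0.8307·0.7729 = 21.758 kPa
Denominator = 18.5·3.9·sin24.3°·cos24.3° = 18.5·3.9·0.4115·0.9114 = 27.060 kPa
FS = 21.758 / 27.060 = 0.804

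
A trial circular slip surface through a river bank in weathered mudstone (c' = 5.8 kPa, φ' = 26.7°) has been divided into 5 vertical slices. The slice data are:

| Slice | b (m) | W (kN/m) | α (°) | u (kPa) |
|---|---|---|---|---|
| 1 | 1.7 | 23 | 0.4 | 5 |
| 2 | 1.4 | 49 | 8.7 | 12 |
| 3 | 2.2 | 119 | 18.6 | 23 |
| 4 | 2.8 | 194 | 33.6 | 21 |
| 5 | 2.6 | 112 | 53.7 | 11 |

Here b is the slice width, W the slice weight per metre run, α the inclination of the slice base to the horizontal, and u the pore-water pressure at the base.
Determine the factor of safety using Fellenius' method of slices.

Ordinary method of slices: FS = Σ[c'·Δl_i + (W_i cosα_i − u_i·Δl_i)·tanφ'] / Σ W_i sinα_i, with Δl_i = b_i / cosα_i.
Slice 1: Δl = 1.7/cos0.4° = 1.700 m; N'_1 = 23·cos0.4° − 5·1.700 = 14.5; c'Δl = 9.86; W sinα = 0.2
Slice 2: Δl = 1.4/cos8.7° = 1.416 m; N'_2 = 49·cos8.7° − 12·1.416 = 31.4; c'Δl = 8.21; W sinα = 7.4
Slice 3: Δl = 2.2/cos18.6° = 2.321 m; N'_3 = 119·cos18.6° − 23·2.321 = 59.4; c'Δl = 13.46; W sinα = 38.0
Slice 4: Δl = 2.8/cos33.6° = 3.362 m; N'_4 = 194·cos33.6° − 21·3.362 = 91.0; c'Δl = 19.50; W sinα = 107.4
Slice 5: Δl = 2.6/cos53.7° = 4.392 m; N'_5 = 112·cos53.7° − 11·4.392 = 18.0; c'Δl = 25.47; W sinα = 90.3
Σc'Δl = 76.5 kN/m; ΣN' = 214.3 kN/m; ΣW sinα = 243.2 kN/m
Resisting = 76.5 + 214.3·tan26.7° = 76.5 + 107.8 = 184.3 kN/m
FS = 184.3 / 243.2 = 0.758

FS = 0.76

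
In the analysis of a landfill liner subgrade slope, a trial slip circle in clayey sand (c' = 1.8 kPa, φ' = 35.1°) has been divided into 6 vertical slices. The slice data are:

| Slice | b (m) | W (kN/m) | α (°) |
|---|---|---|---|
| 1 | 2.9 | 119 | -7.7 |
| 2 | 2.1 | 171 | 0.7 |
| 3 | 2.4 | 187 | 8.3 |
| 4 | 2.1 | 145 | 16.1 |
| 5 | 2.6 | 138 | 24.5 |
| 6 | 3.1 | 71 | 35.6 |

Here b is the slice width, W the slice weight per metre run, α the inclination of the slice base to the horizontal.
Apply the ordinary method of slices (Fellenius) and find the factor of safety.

FS = 3.88

Ordinary method of slices: FS = Σ[c'·Δl_i + (W_i cosα_i)·tanφ'] / Σ W_i sinα_i, with Δl_i = b_i / cosα_i.
Slice 1: Δl = 2.9/cos(-7.7°) = 2.926 m; N'_1 = 119·cos(-7.7°) = 117.9; c'Δl = 5.27; W sinα = -15.9
Slice 2: Δl = 2.1/cos0.7° = 2.100 m; N'_2 = 171·cos0.7° = 171.0; c'Δl = 3.78; W sinα = 2.1
Slice 3: Δl = 2.4/cos8.3° = 2.425 m; N'_3 = 187·cos8.3° = 185.0; c'Δl = 4.37; W sinα = 27.0
Slice 4: Δl = 2.1/cos16.1° = 2.186 m; N'_4 = 145·cos16.1° = 139.3; c'Δl = 3.93; W sinα = 40.2
Slice 5: Δl = 2.6/cos24.5° = 2.857 m; N'_5 = 138·cos24.5° = 125.6; c'Δl = 5.14; W sinα = 57.2
Slice 6: Δl = 3.1/cos35.6° = 3.813 m; N'_6 = 71·cos35.6° = 57.7; c'Δl = 6.86; W sinα = 41.3
Σc'Δl = 29.4 kN/m; ΣN' = 796.6 kN/m; ΣW sinα = 151.9 kN/m
Resisting = 29.4 + 796.6·tan35.1° = 29.4 + 559.8 = 589.2 kN/m
FS = 589.2 / 151.9 = 3.879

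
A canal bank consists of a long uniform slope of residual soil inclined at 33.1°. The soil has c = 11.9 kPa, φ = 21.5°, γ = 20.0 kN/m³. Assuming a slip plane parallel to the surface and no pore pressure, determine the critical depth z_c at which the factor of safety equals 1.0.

z_c = 3.29 m

Setting FS = 1.00 in FS = [c + γz cos²β tanφ] / [γz sinβ cosβ] and solving for z:
z = c / [γ cosβ (FS·sinβ − cosβ·tanφ)]
  = 11.9 / [20.0·cos33.1°·(1.00·sin33.1° − cos33.1°·tan21.5°)]
  = 11.9 / [20.0·0.8377·(1.00·0.5461 − 0.8377·0.3939)]
  = 11.9 / 3.6209 = 3.286 m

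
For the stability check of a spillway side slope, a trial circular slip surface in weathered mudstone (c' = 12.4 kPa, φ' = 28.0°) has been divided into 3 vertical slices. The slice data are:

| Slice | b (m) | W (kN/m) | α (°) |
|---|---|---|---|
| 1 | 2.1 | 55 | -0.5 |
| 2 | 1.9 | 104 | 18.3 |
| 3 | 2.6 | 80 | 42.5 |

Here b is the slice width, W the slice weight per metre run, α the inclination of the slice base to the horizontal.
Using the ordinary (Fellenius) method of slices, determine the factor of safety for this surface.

Ordinary method of slices: FS = Σ[c'·Δl_i + (W_i cosα_i)·tanφ'] / Σ W_i sinα_i, with Δl_i = b_i / cosα_i.
Slice 1: Δl = 2.1/cos(-0.5°) = 2.100 m; N'_1 = 55·cos(-0.5°) = 55.0; c'Δl = 26.04; W sinα = -0.5
Slice 2: Δl = 1.9/cos18.3° = 2.001 m; N'_2 = 104·cos18.3° = 98.7; c'Δl = 24.82; W sinα = 32.7
Slice 3: Δl = 2.6/cos42.5° = 3.526 m; N'_3 = 80·cos42.5° = 59.0; c'Δl = 43.73; W sinα = 54.0
Σc'Δl = 94.6 kN/m; ΣN' = 212.7 kN/m; ΣW sinα = 86.2 kN/m
Resisting = 94.6 + 212.7·tan28.0° = 94.6 + 113.1 = 207.7 kN/m
FS = 207.7 / 86.2 = 2.409

FS = 2.41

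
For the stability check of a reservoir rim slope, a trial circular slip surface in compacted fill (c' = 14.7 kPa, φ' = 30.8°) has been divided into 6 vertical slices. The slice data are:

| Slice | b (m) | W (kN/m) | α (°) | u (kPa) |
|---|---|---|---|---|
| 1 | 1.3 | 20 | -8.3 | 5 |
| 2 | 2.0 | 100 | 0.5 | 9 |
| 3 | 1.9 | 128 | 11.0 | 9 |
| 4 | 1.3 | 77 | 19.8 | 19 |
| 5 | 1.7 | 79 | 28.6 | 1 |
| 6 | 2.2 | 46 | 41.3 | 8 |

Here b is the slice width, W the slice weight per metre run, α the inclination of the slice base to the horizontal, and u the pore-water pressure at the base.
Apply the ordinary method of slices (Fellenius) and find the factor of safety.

Ordinary method of slices: FS = Σ[c'·Δl_i + (W_i cosα_i − u_i·Δl_i)·tanφ'] / Σ W_i sinα_i, with Δl_i = b_i / cosα_i.
Slice 1: Δl = 1.3/cos(-8.3°) = 1.314 m; N'_1 = 20·cos(-8.3°) − 5·1.314 = 13.2; c'Δl = 19.31; W sinα = -2.9
Slice 2: Δl = 2.0/cos0.5° = 2.000 m; N'_2 = 100·cos0.5° − 9·2.000 = 82.0; c'Δl = 29.40; W sinα = 0.9
Slice 3: Δl = 1.9/cos11.0° = 1.936 m; N'_3 = 128·cos11.0° − 9·1.936 = 108.2; c'Δl = 28.45; W sinα = 24.4
Slice 4: Δl = 1.3/cos19.8° = 1.382 m; N'_4 = 77·cos19.8° − 19·1.382 = 46.2; c'Δl = 20.31; W sinα = 26.1
Slice 5: Δl = 1.7/cos28.6° = 1.936 m; N'_5 = 79·cos28.6° − 1·1.936 = 67.4; c'Δl = 28.46; W sinα = 37.8
Slice 6: Δl = 2.2/cos41.3° = 2.928 m; N'_6 = 46·cos41.3° − 8·2.928 = 11.1; c'Δl = 43.05; W sinα = 30.4
Σc'Δl = 169.0 kN/m; ΣN' = 328.2 kN/m; ΣW sinα = 116.7 kN/m
Resisting = 169.0 + 328.2·tan30.8° = 169.0 + 195.6 = 364.6 kN/m
FS = 364.6 / 116.7 = 3.125

FS = 3.13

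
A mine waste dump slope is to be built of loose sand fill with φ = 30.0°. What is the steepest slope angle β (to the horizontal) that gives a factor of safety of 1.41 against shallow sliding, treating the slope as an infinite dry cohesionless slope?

β = 22.3°

For an infinite dry cohesionless slope FS = tanφ/tanβ, so tanβ = tanφ / FS.
tanβ = tan30.0° / 1.41 = 0.5774 / 1.41 = 0.4095
β = arctan(0.4095) = 22.27°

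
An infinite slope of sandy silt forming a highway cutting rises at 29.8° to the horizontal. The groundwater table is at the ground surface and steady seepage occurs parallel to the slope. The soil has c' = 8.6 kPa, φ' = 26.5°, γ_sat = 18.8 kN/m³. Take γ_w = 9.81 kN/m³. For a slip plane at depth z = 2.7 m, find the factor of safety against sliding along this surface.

FS = 0.81

With seepage parallel to the slope and the water table at the surface, the effective normal stress on the slip plane uses the buoyant unit weight γ' = γ_sat − γ_w while the driving shear stress uses γ_sat:
FS = [c' + γ' z cos²β tanφ'] / [γ_sat z sinβ cosβ]
γ' = 18.8 − 9.81 = 8.99 kN/m³
Numerator = 8.6 + 8.99·2.7·cos²29.8°·tan26.5° = 8.6 + 8.99·2.7·0.7530·0.4986 = 17.713 kPa
Denominator = 18.8·2.7·sin29.8°·cos29.8° = 18.8·2.7·0.4970·0.8678 = 21.891 kPa
FS = 17.713 / 21.891 = 0.809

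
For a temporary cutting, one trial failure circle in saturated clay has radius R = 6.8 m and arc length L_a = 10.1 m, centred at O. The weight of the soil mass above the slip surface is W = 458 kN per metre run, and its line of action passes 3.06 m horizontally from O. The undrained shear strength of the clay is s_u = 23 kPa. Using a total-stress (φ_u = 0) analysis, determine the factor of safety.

FS = 1.13

Taking moments about the centre O, the resisting moment is provided by the undrained shear strength acting along the arc:
M_R = s_u·L_a·R = 23·10.10·6.8 = 1579.6 kN·m/m
M_D = W·d = 458·3.06 = 1401.5 kN·m/m
FS = M_R / M_D = 1579.6 / 1401.5 = 1.127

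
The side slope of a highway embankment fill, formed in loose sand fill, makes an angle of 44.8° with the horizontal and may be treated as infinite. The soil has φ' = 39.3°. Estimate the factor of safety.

FS = 0.82

For a dry cohesionless infinite slope the factor of safety is FS = tanφ' / tanβ.
FS = tan39.3° / tan44.8° = 0.8185 / 0.9930 = 0.824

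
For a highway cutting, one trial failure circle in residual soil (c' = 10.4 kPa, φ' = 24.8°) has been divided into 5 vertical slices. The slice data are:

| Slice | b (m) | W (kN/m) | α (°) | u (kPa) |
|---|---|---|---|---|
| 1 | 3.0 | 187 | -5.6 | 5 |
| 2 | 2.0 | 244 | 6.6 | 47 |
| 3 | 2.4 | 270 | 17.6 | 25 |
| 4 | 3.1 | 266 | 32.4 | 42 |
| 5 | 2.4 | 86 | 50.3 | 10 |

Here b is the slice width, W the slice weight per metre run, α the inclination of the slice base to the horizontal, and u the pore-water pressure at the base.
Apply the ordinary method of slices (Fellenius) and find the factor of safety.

FS = 1.44

Ordinary method of slices: FS = Σ[c'·Δl_i + (W_i cosα_i − u_i·Δl_i)·tanφ'] / Σ W_i sinα_i, with Δl_i = b_i / cosα_i.
Slice 1: Δl = 3.0/cos(-5.6°) = 3.014 m; N'_1 = 187·cos(-5.6°) − 5·3.014 = 171.0; c'Δl = 31.35; W sinα = -18.2
Slice 2: Δl = 2.0/cos6.6° = 2.013 m; N'_2 = 244·cos6.6° − 47·2.013 = 147.8; c'Δl = 20.94; W sinα = 28.0
Slice 3: Δl = 2.4/cos17.6° = 2.518 m; N'_3 = 270·cos17.6° − 25·2.518 = 194.4; c'Δl = 26.19; W sinα = 81.6
Slice 4: Δl = 3.1/cos32.4° = 3.672 m; N'_4 = 266·cos32.4° − 42·3.672 = 70.4; c'Δl = 38.18; W sinα = 142.5
Slice 5: Δl = 2.4/cos50.3° = 3.757 m; N'_5 = 86·cos50.3° − 10·3.757 = 17.4; c'Δl = 39.08; W sinα = 66.2
Σc'Δl = 155.7 kN/m; ΣN' = 601.0 kN/m; ΣW sinα = 300.1 kN/m
Resisting = 155.7 + 601.0·tan24.8° = 155.7 + 277.7 = 433.4 kN/m
FS = 433.4 / 300.1 = 1.444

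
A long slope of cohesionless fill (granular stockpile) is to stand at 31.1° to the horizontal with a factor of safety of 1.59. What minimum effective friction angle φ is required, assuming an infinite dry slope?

FS = tanφ/tanβ ⇒ tanφ = FS · tanβ = 1.59 · tan31.1° = 0.9591
φ = arctan(0.9591) = 43.81°

φ = 43.8°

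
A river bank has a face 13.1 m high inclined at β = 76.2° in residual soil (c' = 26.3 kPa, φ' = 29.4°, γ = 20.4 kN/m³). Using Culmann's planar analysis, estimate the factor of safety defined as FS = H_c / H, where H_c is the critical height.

FS = 1.06

H_c = (4c'/γ) · sinβ cosφ' / [1 − cos(β − φ')]
    = (4·26.3/20.4) · sin76.2°·cos29.4° / [1 − cos46.8°]
    = 5.157 · 0.8461 / 0.3155 = 13.83 m
FS = H_c / H = 13.83 / 13.1 = 1.056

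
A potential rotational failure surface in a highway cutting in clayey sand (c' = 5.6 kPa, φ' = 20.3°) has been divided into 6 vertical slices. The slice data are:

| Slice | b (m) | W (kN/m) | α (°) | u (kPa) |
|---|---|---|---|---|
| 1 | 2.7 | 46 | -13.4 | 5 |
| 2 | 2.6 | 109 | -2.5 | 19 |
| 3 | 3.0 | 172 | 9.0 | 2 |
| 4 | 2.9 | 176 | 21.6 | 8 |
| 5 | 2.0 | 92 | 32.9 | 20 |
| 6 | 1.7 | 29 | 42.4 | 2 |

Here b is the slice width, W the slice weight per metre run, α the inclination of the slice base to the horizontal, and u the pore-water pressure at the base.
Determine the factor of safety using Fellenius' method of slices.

FS = 1.74

Ordinary method of slices: FS = Σ[c'·Δl_i + (W_i cosα_i − u_i·Δl_i)·tanφ'] / Σ W_i sinα_i, with Δl_i = b_i / cosα_i.
Slice 1: Δl = 2.7/cos(-13.4°) = 2.776 m; N'_1 = 46·cos(-13.4°) − 5·2.776 = 30.9; c'Δl = 15.54; W sinα = -10.7
Slice 2: Δl = 2.6/cos(-2.5°) = 2.602 m; N'_2 = 109·cos(-2.5°) − 19·2.602 = 59.4; c'Δl = 14.57; W sinα = -4.8
Slice 3: Δl = 3.0/cos9.0° = 3.037 m; N'_3 = 172·cos9.0° − 2·3.037 = 163.8; c'Δl = 17.01; W sinα = 26.9
Slice 4: Δl = 2.9/cos21.6° = 3.119 m; N'_4 = 176·cos21.6° − 8·3.119 = 138.7; c'Δl = 17.47; W sinα = 64.8
Slice 5: Δl = 2.0/cos32.9° = 2.382 m; N'_5 = 92·cos32.9° − 20·2.382 = 29.6; c'Δl = 13.34; W sinα = 50.0
Slice 6: Δl = 1.7/cos42.4° = 2.302 m; N'_6 = 29·cos42.4° − 2·2.302 = 16.8; c'Δl = 12.89; W sinα = 19.6
Σc'Δl = 90.8 kN/m; ΣN' = 439.2 kN/m; ΣW sinα = 145.8 kN/m
Resisting = 90.8 + 439.2·tan20.3° = 90.8 + 162.5 = 253.3 kN/m
FS = 253.3 / 145.8 = 1.737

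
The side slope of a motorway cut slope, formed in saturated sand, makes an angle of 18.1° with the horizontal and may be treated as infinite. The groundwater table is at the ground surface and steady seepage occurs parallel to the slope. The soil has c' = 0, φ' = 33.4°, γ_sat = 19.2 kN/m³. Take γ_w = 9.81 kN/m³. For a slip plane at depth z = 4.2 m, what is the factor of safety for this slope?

FS = 0.99

With seepage parallel to the slope and the water table at the surface, the effective normal stress on the slip plane uses the buoyant unit weight γ' = γ_sat − γ_w while the driving shear stress uses γ_sat:
FS = [c' + γ' z cos²β tanφ'] / [γ_sat z sinβ cosβ]
(For c' = 0 this reduces to FS = (γ'/γ_sat)·tanφ'/tanβ.)
γ' = 19.2 − 9.81 = 9.39 kN/m³
Numerator = 0.0 + 9.39·4.2·cos²18.1°·tan33.4° = 0.0 + 9.39·4.2·0.9035·0.6594 = 23.495 kPa
Denominator = 19.2·4.2·sin18.1°·cos18.1° = 19.2·4.2·0.3107·0.9505 = 23.813 kPa
FS = 23.495 / 23.813 = 0.987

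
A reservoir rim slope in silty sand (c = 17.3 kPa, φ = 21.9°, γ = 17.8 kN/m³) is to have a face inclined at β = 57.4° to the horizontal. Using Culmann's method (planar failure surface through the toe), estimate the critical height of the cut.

Culmann's analysis gives the critical failure plane at α_cr = (β + φ)/2 = (57.4 + 21.9)/2 = 39.6°, and the critical height
H_c = (4c/γ) · sinβ cosφ / [1 − cos(β − φ)]
    = (4·17.3/17.8) · sin57.4°·cos21.9° / [1 − cos(35.5°)]
    = 3.888 · 0.8425·0.9278 / [1 − 0.8141]
    = 3.888 · 0.7817 / 0.1859
    = 16.35 m

H_c = 16.35 m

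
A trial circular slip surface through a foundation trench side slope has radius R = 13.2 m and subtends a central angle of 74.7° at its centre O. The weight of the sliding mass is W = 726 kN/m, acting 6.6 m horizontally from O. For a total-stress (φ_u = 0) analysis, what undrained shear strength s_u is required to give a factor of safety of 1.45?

s_u = 30.6 kPa

FS = s_u·L_a·R / (W·d), so s_u = FS·W·d / (L_a·R).
Arc length L_a = R·θ = 13.2·(74.7°·π/180) = 13.2·1.3038 = 17.21 m
s_u = 1.45·726·6.6 / (17.21·13.2) = 6947.8 / 227.17 = 30.58 kPa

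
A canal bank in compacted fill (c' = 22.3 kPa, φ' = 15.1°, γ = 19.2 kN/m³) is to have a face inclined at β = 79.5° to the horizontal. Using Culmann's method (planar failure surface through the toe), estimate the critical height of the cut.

Culmann's analysis gives the critical failure plane at α_cr = (β + φ')/2 = (79.5 + 15.1)/2 = 47.3°, and the critical height
H_c = (4c'/γ) · sinβ cosφ' / [1 − cos(β − φ')]
    = (4·22.3/19.2) · sin79.5°·cos15.1° / [1 − cos(64.4°)]
    = 4.646 · 0.9833·0.9655 / [1 − 0.4321]
    = 4.646 · 0.9493 / 0.5679
    = 7.77 m

H_c = 7.77 m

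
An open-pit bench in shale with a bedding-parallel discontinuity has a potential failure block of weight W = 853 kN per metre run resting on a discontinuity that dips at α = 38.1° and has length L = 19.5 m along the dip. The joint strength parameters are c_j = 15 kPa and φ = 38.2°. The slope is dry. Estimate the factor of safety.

Resolving the block weight along and normal to the plane and applying the Mohr–Coulomb strength on the joint:
N' = W cosα = 853·cos38.1° = 671.3 kN/m
Driving force T = W sinα = 853·sin38.1° = 526.3 kN/m
Resisting force R = c_j·L + N'·tanφ = 15·19.5 + 671.3·tan38.2° = 292.5 + 528.2 = 820.7 kN/m
FS = R / T = 820.7 / 526.3 = 1.559

FS = 1.56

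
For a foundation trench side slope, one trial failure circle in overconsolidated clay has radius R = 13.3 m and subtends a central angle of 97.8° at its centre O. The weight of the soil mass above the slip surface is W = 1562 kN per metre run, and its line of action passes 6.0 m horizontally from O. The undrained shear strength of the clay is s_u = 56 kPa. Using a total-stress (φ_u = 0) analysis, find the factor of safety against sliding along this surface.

FS = 1.80

Taking moments about the centre O, the resisting moment is provided by the undrained shear strength acting along the arc:
Arc length L_a = R·θ = 13.3·(97.8°·π/180) = 13.3·1.7069 = 22.70 m
M_R = s_u·L_a·R = 56·22.70·13.3 = 16908.6 kN·m/m
M_D = W·d = 1562·6.0 = 9372.0 kN·m/m
FS = M_R / M_D = 16908.6 / 9372.0 = 1.804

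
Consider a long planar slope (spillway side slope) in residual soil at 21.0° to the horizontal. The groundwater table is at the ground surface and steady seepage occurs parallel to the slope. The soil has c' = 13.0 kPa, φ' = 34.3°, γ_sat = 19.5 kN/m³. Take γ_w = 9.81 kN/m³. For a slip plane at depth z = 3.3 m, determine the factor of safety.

With seepage parallel to the slope and the water table at the surface, the effective normal stress on the slip plane uses the buoyant unit weight γ' = γ_sat − γ_w while the driving shear stress uses γ_sat:
FS = [c' + γ' z cos²β tanφ'] / [γ_sat z sinβ cosβ]
γ' = 19.5 − 9.81 = 9.69 kN/m³
Numerator = 13.0 + 9.69·3.3·cos²21.0°·tan34.3° = 13.0 + 9.69·3.3·0.8716·0.6822 = 32.012 kPa
Denominator = 19.5·3.3·sin21.0°·cos21.0° = 19.5·3.3·0.3584·0.9336 = 21.529 kPa
FS = 32.012 / 21.529 = 1.487

FS = 1.49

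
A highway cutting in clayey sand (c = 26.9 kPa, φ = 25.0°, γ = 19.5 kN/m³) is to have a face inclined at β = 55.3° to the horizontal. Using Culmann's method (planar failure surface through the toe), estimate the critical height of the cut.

Culmann's analysis gives the critical failure plane at α_cr = (β + φ)/2 = (55.3 + 25.0)/2 = 40.1°, and the critical height
H_c = (4c/γ) · sinβ cosφ / [1 − cos(β − φ)]
    = (4·26.9/19.5) · sin55.3°·cos25.0° / [1 − cos(30.3°)]
    = 5.518 · 0.8221·0.9063 / [1 − 0.8634]
    = 5.518 · 0.7451 / 0.1366
    = 30.10 m

H_c = 30.10 m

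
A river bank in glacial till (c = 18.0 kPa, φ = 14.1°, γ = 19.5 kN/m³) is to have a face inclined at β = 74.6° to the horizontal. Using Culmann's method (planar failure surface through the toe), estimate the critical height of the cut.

Culmann's analysis gives the critical failure plane at α_cr = (β + φ)/2 = (74.6 + 14.1)/2 = 44.3°, and the critical height
H_c = (4c/γ) · sinβ cosφ / [1 − cos(β − φ)]
    = (4·18.0/19.5) · sin74.6°·cos14.1° / [1 − cos(60.5°)]
    = 3.692 · 0.9641·0.9699 / [1 − 0.4924]
    = 3.692 · 0.9350 / 0.5076
    = 6.80 m

H_c = 6.80 m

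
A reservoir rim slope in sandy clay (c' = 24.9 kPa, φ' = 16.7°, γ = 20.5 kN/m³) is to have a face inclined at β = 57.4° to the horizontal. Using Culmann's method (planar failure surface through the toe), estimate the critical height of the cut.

H_c = 16.21 m

Culmann's analysis gives the critical failure plane at α_cr = (β + φ')/2 = (57.4 + 16.7)/2 = 37.0°, and the critical height
H_c = (4c'/γ) · sinβ cosφ' / [1 − cos(β − φ')]
    = (4·24.9/20.5) · sin57.4°·cos16.7° / [1 − cos(40.7°)]
    = 4.859 · 0.8425·0.9578 / [1 − 0.7581]
    = 4.859 · 0.8069 / 0.2419
    = 16.21 m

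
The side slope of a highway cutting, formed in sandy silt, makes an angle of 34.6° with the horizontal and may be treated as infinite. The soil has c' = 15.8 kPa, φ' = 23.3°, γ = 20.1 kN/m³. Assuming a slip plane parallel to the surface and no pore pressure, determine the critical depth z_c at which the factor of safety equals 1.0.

z_c = 4.48 m

Setting FS = 1.00 in FS = [c' + γz cos²β tanφ'] / [γz sinβ cosβ] and solving for z:
z = c' / [γ cosβ (FS·sinβ − cosβ·tanφ')]
  = 15.8 / [20.1·cos34.6°·(1.00·sin34.6° − cos34.6°·tan23.3°)]
  = 15.8 / [20.1·0.8231·(1.00·0.5678 − 0.8231·0.4307)]
  = 15.8 / 3.5298 = 4.476 m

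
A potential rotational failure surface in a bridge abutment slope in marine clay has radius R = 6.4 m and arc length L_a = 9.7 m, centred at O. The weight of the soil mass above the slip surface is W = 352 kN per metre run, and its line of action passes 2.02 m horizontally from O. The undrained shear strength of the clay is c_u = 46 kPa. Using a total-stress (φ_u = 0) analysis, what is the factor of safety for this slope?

Taking moments about the centre O, the resisting moment is provided by the undrained shear strength acting along the arc:
M_R = c_u·L_a·R = 46·9.70·6.4 = 2855.7 kN·m/m
M_D = W·d = 352·2.02 = 711.0 kN·m/m
FS = M_R / M_D = 2855.7 / 711.0 = 4.016

FS = 4.02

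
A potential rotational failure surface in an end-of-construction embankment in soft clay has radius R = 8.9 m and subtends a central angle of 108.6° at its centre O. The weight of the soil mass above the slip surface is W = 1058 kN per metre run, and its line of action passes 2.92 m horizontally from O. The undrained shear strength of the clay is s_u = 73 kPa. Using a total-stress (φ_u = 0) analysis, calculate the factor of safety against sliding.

Taking moments about the centre O, the resisting moment is provided by the undrained shear strength acting along the arc:
Arc length L_a = R·θ = 8.9·(108.6°·π/180) = 8.9·1.8954 = 16.87 m
M_R = s_u·L_a·R = 73·16.87·8.9 = 10960.0 kN·m/m
M_D = W·d = 1058·2.92 = 3089.4 kN·m/m
FS = M_R / M_D = 10960.0 / 3089.4 = 3.548

FS = 3.55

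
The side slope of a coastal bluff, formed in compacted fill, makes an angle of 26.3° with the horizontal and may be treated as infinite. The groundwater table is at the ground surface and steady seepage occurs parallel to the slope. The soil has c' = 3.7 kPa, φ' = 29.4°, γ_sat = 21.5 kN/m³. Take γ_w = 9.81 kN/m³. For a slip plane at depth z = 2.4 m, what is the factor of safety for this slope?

With seepage parallel to the slope and the water table at the surface, the effective normal stress on the slip plane uses the buoyant unit weight γ' = γ_sat − γ_w while the driving shear stress uses γ_sat:
FS = [c' + γ' z cos²β tanφ'] / [γ_sat z sinβ cosβ]
γ' = 21.5 − 9.81 = 11.69 kN/m³
Numerator = 3.7 + 11.69·2.4·cos²26.3°·tan29.4° = 3.7 + 11.69·2.4·0.8037·0.5635 = 16.405 kPa
Denominator = 21.5·2.4·sin26.3°·cos26.3° = 21.5·2.4·0.4431·0.8965 = 20.496 kPa
FS = 16.405 / 20.496 = 0.800

FS = 0.80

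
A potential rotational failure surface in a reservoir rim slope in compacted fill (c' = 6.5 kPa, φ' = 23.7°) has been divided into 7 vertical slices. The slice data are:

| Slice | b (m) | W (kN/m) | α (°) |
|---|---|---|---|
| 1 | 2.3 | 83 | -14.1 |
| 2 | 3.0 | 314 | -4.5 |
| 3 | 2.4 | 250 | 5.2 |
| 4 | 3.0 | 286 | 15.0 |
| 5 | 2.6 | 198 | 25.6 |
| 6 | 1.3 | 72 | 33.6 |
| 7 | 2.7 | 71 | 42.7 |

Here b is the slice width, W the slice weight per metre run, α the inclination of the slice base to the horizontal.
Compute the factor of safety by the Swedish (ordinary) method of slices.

Ordinary method of slices: FS = Σ[c'·Δl_i + (W_i cosα_i)·tanφ'] / Σ W_i sinα_i, with Δl_i = b_i / cosα_i.
Slice 1: Δl = 2.3/cos(-14.1°) = 2.371 m; N'_1 = 83·cos(-14.1°) = 80.5; c'Δl = 15.41; W sinα = -20.2
Slice 2: Δl = 3.0/cos(-4.5°) = 3.009 m; N'_2 = 314·cos(-4.5°) = 313.0; c'Δl = 19.56; W sinα = -24.6
Slice 3: Δl = 2.4/cos5.2° = 2.410 m; N'_3 = 250·cos5.2° = 249.0; c'Δl = 15.66; W sinα = 22.7
Slice 4: Δl = 3.0/cos15.0° = 3.106 m; N'_4 = 286·cos15.0° = 276.3; c'Δl = 20.19; W sinα = 74.0
Slice 5: Δl = 2.6/cos25.6° = 2.883 m; N'_5 = 198·cos25.6° = 178.6; c'Δl = 18.74; W sinα = 85.6
Slice 6: Δl = 1.3/cos33.6° = 1.561 m; N'_6 = 72·cos33.6° = 60.0; c'Δl = 10.15; W sinα = 39.8
Slice 7: Δl = 2.7/cos42.7° = 3.674 m; N'_7 = 71·cos42.7° = 52.2; c'Δl = 23.88; W sinα = 48.1
Σc'Δl = 123.6 kN/m; ΣN' = 1209.5 kN/m; ΣW sinα = 225.4 kN/m
Resisting = 123.6 + 1209.5·tan23.7° = 123.6 + 530.9 = 654.5 kN/m
FS = 654.5 / 225.4 = 2.904

FS = 2.90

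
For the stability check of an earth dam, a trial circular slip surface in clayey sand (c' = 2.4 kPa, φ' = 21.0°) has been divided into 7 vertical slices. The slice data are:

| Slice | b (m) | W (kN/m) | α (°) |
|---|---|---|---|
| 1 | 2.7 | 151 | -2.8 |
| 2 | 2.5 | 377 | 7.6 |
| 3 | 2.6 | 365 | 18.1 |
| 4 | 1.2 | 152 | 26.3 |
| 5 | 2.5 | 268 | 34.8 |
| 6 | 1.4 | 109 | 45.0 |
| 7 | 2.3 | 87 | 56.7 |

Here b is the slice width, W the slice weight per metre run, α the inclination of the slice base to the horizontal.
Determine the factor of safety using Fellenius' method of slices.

FS = 1.07

Ordinary method of slices: FS = Σ[c'·Δl_i + (W_i cosα_i)·tanφ'] / Σ W_i sinα_i, with Δl_i = b_i / cosα_i.
Slice 1: Δl = 2.7/cos(-2.8°) = 2.703 m; N'_1 = 151·cos(-2.8°) = 150.8; c'Δl = 6.49; W sinα = -7.4
Slice 2: Δl = 2.5/cos7.6° = 2.522 m; N'_2 = 377·cos7.6° = 373.7; c'Δl = 6.05; W sinα = 49.9
Slice 3: Δl = 2.6/cos18.1° = 2.735 m; N'_3 = 365·cos18.1° = 346.9; c'Δl = 6.56; W sinα = 113.4
Slice 4: Δl = 1.2/cos26.3° = 1.339 m; N'_4 = 152·cos26.3° = 136.3; c'Δl = 3.21; W sinα = 67.3
Slice 5: Δl = 2.5/cos34.8° = 3.045 m; N'_5 = 268·cos34.8° = 220.1; c'Δl = 7.31; W sinα = 153.0
Slice 6: Δl = 1.4/cos45.0° = 1.980 m; N'_6 = 109·cos45.0° = 77.1; c'Δl = 4.75; W sinα = 77.1
Slice 7: Δl = 2.3/cos56.7° = 4.189 m; N'_7 = 87·cos56.7° = 47.8; c'Δl = 10.05; W sinα = 72.7
Σc'Δl = 44.4 kN/m; ΣN' = 1352.6 kN/m; ΣW sinα = 526.0 kN/m
Resisting = 44.4 + 1352.6·tan21.0° = 44.4 + 519.2 = 563.7 kN/m
FS = 563.7 / 526.0 = 1.072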